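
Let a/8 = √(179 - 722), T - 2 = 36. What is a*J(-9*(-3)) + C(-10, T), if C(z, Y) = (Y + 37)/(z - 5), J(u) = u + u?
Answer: -5 + 432*I*√543 ≈ -5.0 + 10067.0*I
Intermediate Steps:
T = 38 (T = 2 + 36 = 38)
J(u) = 2*u
C(z, Y) = (37 + Y)/(-5 + z)
a = 8*I*√543 (a = 8*√(179 - 722) = 8*√(-543) = 8*(I*√543) = 8*I*√543 ≈ 186.42*I)
a*J(-9*(-3)) + C(-10, T) = (8*I*√543)*(2*(-9*(-3))) + (37 + 38)/(-5 - 10) = (8*I*√543)*(2*27) + 75/(-15) = (8*I*√543)*54 - 1/15*75 = 432*I*√543 - 5 = -5 + 432*I*√543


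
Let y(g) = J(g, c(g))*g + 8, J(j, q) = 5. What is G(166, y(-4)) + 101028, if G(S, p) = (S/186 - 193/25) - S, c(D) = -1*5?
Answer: 234488276/2325 ≈ 1.0086e+5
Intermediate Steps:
c(D) = -5
y(g) = 8 + 5*g (y(g) = 5*g + 8 = 8 + 5*g)
G(S, p) = -193/25 - 185*S/186 (G(S, p) = (S*(1/186) - 193*1/25) - S = (S/186 - 193/25) - S = (-193/25 + S/186) - S = -193/25 - 185*S/186)
G(166, y(-4)) + 101028 = (-193/25 - 185/186*166) + 101028 = (-193/25 - 15355/93) + 101028 = -401824/2325 + 101028 = 234488276/2325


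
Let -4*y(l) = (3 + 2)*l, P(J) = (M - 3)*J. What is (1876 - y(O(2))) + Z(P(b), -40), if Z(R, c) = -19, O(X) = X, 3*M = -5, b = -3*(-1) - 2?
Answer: 3719/2 ≈ 1859.5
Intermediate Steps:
b = 1 (b = 3 - 2 = 1)
M = -5/3 (M = (⅓)*(-5) = -5/3 ≈ -1.6667)
P(J) = -14*J/3 (P(J) = (-5/3 - 3)*J = -14*J/3)
y(l) = -5*l/4 (y(l) = -(3 + 2)*l/4 = -5*l/4)
(1876 - y(O(2))) + Z(P(b), -40) = (1876 - (-5)*2/4) - 19 = (1876 - 1*(-5/2)) - 19 = (1876 + 5/2) - 19 = 3757/2 - 19 = 3719/2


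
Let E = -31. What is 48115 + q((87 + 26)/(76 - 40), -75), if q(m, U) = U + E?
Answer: 48009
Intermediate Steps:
q(m, U) = -31 + U (q(m, U) = U - 31 = -31 + U)
48115 + q((87 + 26)/(76 - 40), -75) = 48115 + (-31 - 75) = 48115 - 106 = 48009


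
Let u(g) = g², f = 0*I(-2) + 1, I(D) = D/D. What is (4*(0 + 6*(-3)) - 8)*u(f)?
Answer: -80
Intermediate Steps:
I(D) = 1
f = 1 (f = 0*1 + 1 = 0 + 1 = 1)
(4*(0 + 6*(-3)) - 8)*u(f) = (4*(0 + 6*(-3)) - 8)*1² = (4*(0 - 18) - 8)*1 = (4*(-18) - 8)*1 = (-72 - 8)*1 = -80*1 = -80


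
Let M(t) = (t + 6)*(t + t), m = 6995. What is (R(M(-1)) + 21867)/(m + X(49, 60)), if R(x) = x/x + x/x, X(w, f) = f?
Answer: 21869/7055 ≈ 3.0998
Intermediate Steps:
M(t) = 2*t*(6 + t) (M(t) = (6 + t)*(2*t) = 2*t*(6 + t))
R(x) = 2 (R(x) = 1 + 1 = 2)
(R(M(-1)) + 21867)/(m + X(49, 60)) = (2 + 21867)/(6995 + 60) = 21869/7055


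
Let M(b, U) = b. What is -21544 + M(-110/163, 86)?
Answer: -3511782/163 ≈ -21545.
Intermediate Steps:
-21544 + M(-110/163, 86) = -21544 - 110/163 = -3511782/163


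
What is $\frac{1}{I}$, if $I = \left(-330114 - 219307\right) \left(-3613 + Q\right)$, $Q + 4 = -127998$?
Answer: $\frac{1}{72312044915} \approx 1.3829 \cdot 10^{-11}$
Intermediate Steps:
$Q = -128002$ ($Q = -4 - 127998 = -128002$)
$I = 72312044915$ ($I = \left(-330114 - 219307\right) \left(-3613 - 128002\right) = \left(-549421\right) \left(-131615\right) = 72312044915$)
$\frac{1}{I} = \frac{1}{72312044915}$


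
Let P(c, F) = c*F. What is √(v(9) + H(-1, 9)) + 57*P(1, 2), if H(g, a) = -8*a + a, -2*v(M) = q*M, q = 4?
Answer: 114 + 9*I ≈ 114.0 + 9.0*I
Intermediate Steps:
v(M) = -2*M
H(g, a) = -7*a
P(c, F) = F*c
√(v(9) + H(-1, 9)) + 57*P(1, 2) = √(-2*9 - 7*9) + 57*(2*1) = √(-18 - 63) + 57*2 = √(-81) + 114 = 9*I + 114 = 114 + 9*I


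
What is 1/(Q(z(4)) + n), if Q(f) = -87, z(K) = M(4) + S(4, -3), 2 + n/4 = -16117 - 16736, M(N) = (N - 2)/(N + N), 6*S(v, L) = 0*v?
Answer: -1/131507 ≈ -7.6042e-6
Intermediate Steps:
S(v, L) = 0 (S(v, L) = (0*v)/6 = (⅙)*0 = 0)
M(N) = (-2 + N)/(2*N) (M(N) = (-2 + N)/((2*N)) = (-2 + N)*(1/(2*N)) = (-2 + N)/(2*N))
n = -131420 (n = -8 + 4*(-16117 - 16736) = -8 + 4*(-32853) = -8 - 131412 = -131420)
z(K) = ¼ (z(K) = (½)*(-2 + 4)/4 + 0 = (½)*(¼)*2 + 0 = ¼ + 0 = ¼)
1/(Q(z(4)) + n) = 1/(-87 - 131420) = 1/(-131507) = -1/131507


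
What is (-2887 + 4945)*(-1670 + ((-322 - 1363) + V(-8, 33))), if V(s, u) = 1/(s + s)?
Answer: -55237749/8 ≈ -6.9047e+6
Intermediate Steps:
V(s, u) = 1/(2*s)
(-2887 + 4945)*(-1670 + ((-322 - 1363) + V(-8, 33))) = (-2887 + 4945)*(-1670 + ((-322 - 1363) + (½)/(-8))) = 2058*(-1670 + (-1685 + (½)*(-⅛))) = 2058*(-1670 + (-1685 - 1/16)) = 2058*(-1670 - 26961/16) = 2058*(-53681/16) = -55237749/8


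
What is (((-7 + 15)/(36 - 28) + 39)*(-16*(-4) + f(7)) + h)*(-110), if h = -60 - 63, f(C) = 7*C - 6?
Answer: -457270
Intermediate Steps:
f(C) = -6 + 7*C
h = -123
(((-7 + 15)/(36 - 28) + 39)*(-16*(-4) + f(7)) + h)*(-110) = (((-7 + 15)/(36 - 28) + 39)*(-16*(-4) + (-6 + 7*7)) - 123)*(-110) = ((8/8 + 39)*(64 + (-6 + 49)) - 123)*(-110) = ((8*(⅛) + 39)*(64 + 43) - 123)*(-110) = ((1 + 39)*107 - 123)*(-110) = (40*107 - 123)*(-110) = (4280 - 123)*(-110) = 4157*(-110) = -457270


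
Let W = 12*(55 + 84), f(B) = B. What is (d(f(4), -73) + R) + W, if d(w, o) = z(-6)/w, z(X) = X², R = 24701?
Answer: 26378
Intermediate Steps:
d(w, o) = 36/w (d(w, o) = (-6)²/w = 36/w)
W = 1668 (W = 12*139 = 1668)
(d(f(4), -73) + R) + W = (36/4 + 24701) + 1668 = (36*(¼) + 24701) + 1668 = (9 + 24701) + 1668 = 24710 + 1668 = 26378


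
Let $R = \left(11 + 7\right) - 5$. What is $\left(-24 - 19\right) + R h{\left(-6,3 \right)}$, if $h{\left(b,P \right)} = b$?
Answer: $-121$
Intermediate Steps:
$R = 13$ ($R = 18 - 5 = 13$)
$\left(-24 - 19\right) + R h{\left(-6,3 \right)} = \left(-24 - 19\right) + 13 \left(-6\right) = \left(-24 - 19\right) - 78 = -43 - 78 = -121$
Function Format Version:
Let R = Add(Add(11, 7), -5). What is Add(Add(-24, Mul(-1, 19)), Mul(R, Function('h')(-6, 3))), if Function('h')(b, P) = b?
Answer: -121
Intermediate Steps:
R = 13 (R = Add(18, -5) = 13)
Add(Add(-24, Mul(-1, 19)), Mul(R, Function('h')(-6, 3))) = Add(Add(-24, Mul(-1, 19)), Mul(13, -6)) = Add(Add(-24, -19), -78) = Add(-43, -78) = -121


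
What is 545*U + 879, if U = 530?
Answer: 289729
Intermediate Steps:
545*U + 879 = 545*530 + 879 = 288850 + 879 = 289729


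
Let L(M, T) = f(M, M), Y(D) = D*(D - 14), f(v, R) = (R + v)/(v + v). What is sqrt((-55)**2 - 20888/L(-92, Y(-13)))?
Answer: I*sqrt(17863) ≈ 133.65*I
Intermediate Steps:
f(v, R) = (R + v)/(2*v) (f(v, R) = (R + v)/((2*v)) = (R + v)*(1/(2*v)) = (R + v)/(2*v))
Y(D) = D*(-14 + D)
L(M, T) = 1 (L(M, T) = (M + M)/(2*M) = (2*M)/(2*M) = 1)
sqrt((-55)**2 - 20888/L(-92, Y(-13))) = sqrt((-55)**2 - 20888/1) = sqrt(3025 - 20888*1) = sqrt(3025 - 20888) = sqrt(-17863) = I*sqrt(17863)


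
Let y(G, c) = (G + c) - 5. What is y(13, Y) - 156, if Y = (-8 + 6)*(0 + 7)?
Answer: -162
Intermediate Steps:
Y = -14 (Y = -2*7 = -14)
y(G, c) = -5 + G + c
y(13, Y) - 156 = (-5 + 13 - 14) - 156 = -6 - 156 = -162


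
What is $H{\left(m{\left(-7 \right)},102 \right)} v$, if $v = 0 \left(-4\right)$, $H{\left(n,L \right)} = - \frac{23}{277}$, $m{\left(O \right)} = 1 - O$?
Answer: $0$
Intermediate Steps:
$H{\left(n,L \right)} = - \frac{23}{277}$ ($H{\left(n,L \right)} = \left(-23\right) \frac{1}{277} = - \frac{23}{277}$)
$v = 0$
$H{\left(m{\left(-7 \right)},102 \right)} v = \left(- \frac{23}{277}\right) 0 = 0$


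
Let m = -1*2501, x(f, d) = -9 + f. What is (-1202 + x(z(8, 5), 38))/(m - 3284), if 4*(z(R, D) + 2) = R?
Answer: 1211/5785 ≈ 0.20933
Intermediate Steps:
z(R, D) = -2 + R/4
m = -2501
(-1202 + x(z(8, 5), 38))/(m - 3284) = (-1202 + (-9 + (-2 + (¼)*8)))/(-2501 - 3284) = (-1202 + (-9 + (-2 + 2)))/(-5785) = (-1202 + (-9 + 0))*(-1/5785) = (-1202 - 9)*(-1/5785) = -1211*(-1/5785) = 1211/5785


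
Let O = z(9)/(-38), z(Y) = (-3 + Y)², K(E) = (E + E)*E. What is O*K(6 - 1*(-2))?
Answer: -2304/19 ≈ -121.26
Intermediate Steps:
K(E) = 2*E² (K(E) = (2*E)*E = 2*E²)
O = -18/19 (O = (-3 + 9)²/(-38) = 6²*(-1/38) = 36*(-1/38) = -18/19 ≈ -0.94737)
O*K(6 - 1*(-2)) = -36*(6 - 1*(-2))²/19 = -36*(6 + 2)²/19 = -36*8²/19 = -36*64/19 = -18/19*128 = -2304/19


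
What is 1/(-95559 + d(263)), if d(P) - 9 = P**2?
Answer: -1/26381 ≈ -3.7906e-5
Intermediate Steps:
d(P) = 9 + P**2
1/(-95559 + d(263)) = 1/(-95559 + (9 + 263**2)) = 1/(-95559 + (9 + 69169)) = 1/(-95559 + 69178) = 1/(-26381) = -1/26381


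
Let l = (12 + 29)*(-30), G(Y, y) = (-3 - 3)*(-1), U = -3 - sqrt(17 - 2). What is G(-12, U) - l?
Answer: 1236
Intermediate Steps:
U = -3 - sqrt(15) ≈ -6.8730
G(Y, y) = 6 (G(Y, y) = -6*(-1) = 6)
l = -1230 (l = 41*(-30) = -1230)
G(-12, U) - l = 6 - 1*(-1230) = 6 + 1230 = 1236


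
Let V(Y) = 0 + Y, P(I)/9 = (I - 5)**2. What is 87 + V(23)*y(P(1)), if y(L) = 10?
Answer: 317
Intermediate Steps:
P(I) = 9*(-5 + I)**2 (P(I) = 9*(I - 5)**2 = 9*(-5 + I)**2)
V(Y) = Y
87 + V(23)*y(P(1)) = 87 + 23*10 = 87 + 230 = 317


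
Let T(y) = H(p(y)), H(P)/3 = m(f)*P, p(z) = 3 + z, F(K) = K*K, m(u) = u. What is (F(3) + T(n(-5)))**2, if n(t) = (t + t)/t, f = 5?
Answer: 7056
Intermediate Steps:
n(t) = 2 (n(t) = (2*t)/t = 2)
F(K) = K**2
H(P) = 15*P (H(P) = 3*(5*P) = 15*P)
T(y) = 45 + 15*y (T(y) = 15*(3 + y) = 45 + 15*y)
(F(3) + T(n(-5)))**2 = (3**2 + (45 + 15*2))**2 = (9 + (45 + 30))**2 = (9 + 75)**2 = 84**2 = 7056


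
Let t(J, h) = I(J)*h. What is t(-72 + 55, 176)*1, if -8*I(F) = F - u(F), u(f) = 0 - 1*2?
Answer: 330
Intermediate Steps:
u(f) = -2 (u(f) = 0 - 2 = -2)
I(F) = -¼ - F/8 (I(F) = -(F - 1*(-2))/8 = -(F + 2)/8 = -(2 + F)/8 = -¼ - F/8)
t(J, h) = h*(-¼ - J/8) (t(J, h) = (-¼ - J/8)*h = h*(-¼ - J/8))
t(-72 + 55, 176)*1 = -⅛*176*(2 + (-72 + 55))*1 = -⅛*176*(2 - 17)*1 = -⅛*176*(-15)*1 = 330*1 = 330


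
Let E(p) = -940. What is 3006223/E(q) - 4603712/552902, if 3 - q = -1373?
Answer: -833237099213/259863940 ≈ -3206.4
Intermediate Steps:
q = 1376 (q = 3 - 1*(-1373) = 3 + 1373 = 1376)
3006223/E(q) - 4603712/552902 = 3006223/(-940) - 4603712/552902 = 3006223*(-1/940) - 4603712*1/552902 = -3006223/940 - 2301856/276451 = -833237099213/259863940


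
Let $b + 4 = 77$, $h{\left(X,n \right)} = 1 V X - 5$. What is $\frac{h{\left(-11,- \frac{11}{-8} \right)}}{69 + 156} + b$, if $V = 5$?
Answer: $\frac{1091}{15} \approx 72.733$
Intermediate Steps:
$h{\left(X,n \right)} = -5 + 5 X$ ($h{\left(X,n \right)} = 1 \cdot 5 X - 5 = 5 X - 5 = -5 + 5 X$)
$b = 73$ ($b = -4 + 77 = 73$)
$\frac{h{\left(-11,- \frac{11}{-8} \right)}}{69 + 156} + b = \frac{-5 + 5 \left(-11\right)}{69 + 156} + 73 = \frac{-5 - 55}{225} + 73 = \frac{1}{225} \left(-60\right) + 73 = - \frac{4}{15} + 73 = \frac{1091}{15}$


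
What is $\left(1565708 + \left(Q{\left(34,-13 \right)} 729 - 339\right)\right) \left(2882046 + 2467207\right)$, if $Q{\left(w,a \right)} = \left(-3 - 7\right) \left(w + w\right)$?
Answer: $5721823122197$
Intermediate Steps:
$Q{\left(w,a \right)} = - 20 w$ ($Q{\left(w,a \right)} = - 10 \cdot 2 w = - 20 w$)
$\left(1565708 + \left(Q{\left(34,-13 \right)} 729 - 339\right)\right) \left(2882046 + 2467207\right) = \left(1565708 + \left(\left(-20\right) 34 \cdot 729 - 339\right)\right) \left(2882046 + 2467207\right) = \left(1565708 - 496059\right) 5349253 = 1069649 \cdot 5349253 = 5721823122197$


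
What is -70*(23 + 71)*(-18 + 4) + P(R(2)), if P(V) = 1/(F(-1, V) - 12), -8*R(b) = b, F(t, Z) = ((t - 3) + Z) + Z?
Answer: 3039958/33 ≈ 92120.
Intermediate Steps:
F(t, Z) = -3 + t + 2*Z (F(t, Z) = ((-3 + t) + Z) + Z = (-3 + Z + t) + Z = -3 + t + 2*Z)
R(b) = -b/8
P(V) = 1/(-16 + 2*V) (P(V) = 1/((-3 - 1 + 2*V) - 12) = 1/((-4 + 2*V) - 12) = 1/(-16 + 2*V))
-70*(23 + 71)*(-18 + 4) + P(R(2)) = -70*(23 + 71)*(-18 + 4) + 1/(2*(-8 - ⅛*2)) = -6580*(-14) + 1/(2*(-8 - ¼)) = -70*(-1316) + 1/(2*(-33/4)) = 92120 + (½)*(-4/33) = 92120 - 2/33 = 3039958/33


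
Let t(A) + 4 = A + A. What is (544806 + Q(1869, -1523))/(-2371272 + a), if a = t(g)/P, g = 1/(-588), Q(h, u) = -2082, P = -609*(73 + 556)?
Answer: -61121541060216/267052496134871 ≈ -0.22887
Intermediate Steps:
P = -383061 (P = -609*629 = -383061)
g = -1/588 ≈ -0.0017007
t(A) = -4 + 2*A (t(A) = -4 + (A + A) = -4 + 2*A)
a = 1177/112619934 (a = (-4 + 2*(-1/588))/(-383061) = (-4 - 1/294)*(-1/383061) = -1177/294*(-1/383061) = 1177/112619934 ≈ 1.0451e-5)
(544806 + Q(1869, -1523))/(-2371272 + a) = (544806 - 2082)/(-2371272 + 1177/112619934) = 542724/(-267052496134871/112619934) = 542724*(-112619934/267052496134871) = -61121541060216/267052496134871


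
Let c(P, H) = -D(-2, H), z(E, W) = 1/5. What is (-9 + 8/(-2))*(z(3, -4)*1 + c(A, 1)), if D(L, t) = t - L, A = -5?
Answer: 182/5 ≈ 36.400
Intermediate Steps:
z(E, W) = ⅕ (z(E, W) = 1*(⅕) = ⅕)
c(P, H) = -2 - H (c(P, H) = -(H - 1*(-2)) = -(H + 2) = -(2 + H) = -2 - H)
(-9 + 8/(-2))*(z(3, -4)*1 + c(A, 1)) = (-9 + 8/(-2))*((⅕)*1 + (-2 - 1*1)) = (-9 - ½*8)*(⅕ + (-2 - 1)) = (-9 - 4)*(⅕ - 3) = -13*(-14/5) = 182/5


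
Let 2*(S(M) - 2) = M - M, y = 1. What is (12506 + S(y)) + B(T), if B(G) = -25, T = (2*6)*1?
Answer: 12483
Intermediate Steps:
T = 12 (T = 12*1 = 12)
S(M) = 2 (S(M) = 2 + (M - M)/2 = 2 + (½)*0 = 2 + 0 = 2)
(12506 + S(y)) + B(T) = (12506 + 2) - 25 = 12508 - 25 = 12483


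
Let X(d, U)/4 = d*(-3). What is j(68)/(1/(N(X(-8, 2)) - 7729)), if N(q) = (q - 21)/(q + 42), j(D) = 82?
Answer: -14575869/23 ≈ -6.3373e+5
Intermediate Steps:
X(d, U) = -12*d (X(d, U) = 4*(d*(-3)) = 4*(-3*d) = -12*d)
N(q) = (-21 + q)/(42 + q)
j(68)/(1/(N(X(-8, 2)) - 7729)) = 82/(1/((-21 - 12*(-8))/(42 - 12*(-8)) - 7729)) = 82/(1/((-21 + 96)/(42 + 96) - 7729)) = 82/(1/(75/138 - 7729)) = 82/(1/((1/138)*75 - 7729)) = 82/(1/(25/46 - 7729)) = 82/(1/(-355509/46)) = 82/(-46/355509) = 82*(-355509/46) = -14575869/23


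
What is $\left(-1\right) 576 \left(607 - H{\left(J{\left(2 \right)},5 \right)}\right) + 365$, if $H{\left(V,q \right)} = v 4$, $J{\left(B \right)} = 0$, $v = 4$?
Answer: $-340051$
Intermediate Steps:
$H{\left(V,q \right)} = 16$ ($H{\left(V,q \right)} = 4 \cdot 4 = 16$)
$\left(-1\right) 576 \left(607 - H{\left(J{\left(2 \right)},5 \right)}\right) + 365 = \left(-1\right) 576 \left(607 - 16\right) + 365 = - 576 \left(607 - 16\right) + 365 = \left(-576\right) 591 + 365 = -340416 + 365 = -340051$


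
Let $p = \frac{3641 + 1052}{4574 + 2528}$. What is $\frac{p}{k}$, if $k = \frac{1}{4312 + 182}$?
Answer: $\frac{10545171}{3551} \approx 2969.6$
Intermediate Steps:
$k = \frac{1}{4494} \approx 0.00022252$
$p = \frac{4693}{7102} \approx 0.6608$
$\frac{p}{k} = \frac{4693 \frac{1}{\frac{1}{4494}}}{7102} = \frac{4693}{7102} \cdot 4494 = \frac{10545171}{3551}$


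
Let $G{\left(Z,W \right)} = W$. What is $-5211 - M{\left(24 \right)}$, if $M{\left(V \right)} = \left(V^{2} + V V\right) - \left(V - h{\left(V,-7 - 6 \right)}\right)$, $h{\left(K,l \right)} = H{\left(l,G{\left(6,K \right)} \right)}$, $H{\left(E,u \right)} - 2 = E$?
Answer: $-6328$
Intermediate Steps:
$H{\left(E,u \right)} = 2 + E$
$h{\left(K,l \right)} = 2 + l$
$M{\left(V \right)} = -11 - V + 2 V^{2}$ ($M{\left(V \right)} = \left(V^{2} + V V\right) - \left(11 + V\right) = \left(V^{2} + V^{2}\right) - \left(11 + V\right) = 2 V^{2} - \left(11 + V\right) = -11 - V + 2 V^{2}$)
$-5211 - M{\left(24 \right)} = -5211 - \left(-11 - 24 + 2 \cdot 24^{2}\right) = -5211 - \left(-11 - 24 + 2 \cdot 576\right) = -5211 - \left(-11 - 24 + 1152\right) = -5211 - 1117 = -6328$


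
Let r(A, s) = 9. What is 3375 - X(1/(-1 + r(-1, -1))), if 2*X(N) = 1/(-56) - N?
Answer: 47251/14 ≈ 3375.1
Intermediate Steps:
X(N) = -1/112 - N/2 (X(N) = (1/(-56) - N)/2 = (-1/56 - N)/2 = -1/112 - N/2)
3375 - X(1/(-1 + r(-1, -1))) = 3375 - (-1/112 - 1/(2*(-1 + 9))) = 3375 - (-1/112 - 1/2/8) = 3375 - (-1/112 - 1/2*1/8) = 3375 - (-1/112 - 1/16) = 3375 - 1*(-1/14) = 3375 + 1/14 = 47251/14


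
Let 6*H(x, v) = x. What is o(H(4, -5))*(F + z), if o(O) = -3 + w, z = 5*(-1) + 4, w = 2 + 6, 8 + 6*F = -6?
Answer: -50/3 ≈ -16.667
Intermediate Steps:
H(x, v) = x/6
F = -7/3 (F = -4/3 + (1/6)*(-6) = -4/3 - 1 = -7/3 ≈ -2.3333)
w = 8
z = -1 (z = -5 + 4 = -1)
o(O) = 5 (o(O) = -3 + 8 = 5)
o(H(4, -5))*(F + z) = 5*(-7/3 - 1) = 5*(-10/3) = -50/3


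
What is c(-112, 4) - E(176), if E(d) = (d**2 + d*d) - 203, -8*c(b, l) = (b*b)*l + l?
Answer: -136043/2 ≈ -68022.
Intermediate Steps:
c(b, l) = -l/8 - l*b**2/8 (c(b, l) = -((b*b)*l + l)/8 = -(b**2*l + l)/8 = -(l*b**2 + l)/8 = -(l + l*b**2)/8 = -l/8 - l*b**2/8)
E(d) = -203 + 2*d**2 (E(d) = (d**2 + d**2) - 203 = 2*d**2 - 203 = -203 + 2*d**2)
c(-112, 4) - E(176) = -1/8*4*(1 + (-112)**2) - (-203 + 2*176**2) = -1/8*4*(1 + 12544) - (-203 + 2*30976) = -1/8*4*12545 - (-203 + 61952) = -12545/2 - 1*61749 = -12545/2 - 61749 = -136043/2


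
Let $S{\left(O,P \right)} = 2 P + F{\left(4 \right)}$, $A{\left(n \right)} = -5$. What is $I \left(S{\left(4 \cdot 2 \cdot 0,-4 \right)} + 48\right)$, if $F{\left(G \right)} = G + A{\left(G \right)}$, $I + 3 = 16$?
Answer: $507$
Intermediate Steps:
$I = 13$ ($I = -3 + 16 = 13$)
$F{\left(G \right)} = -5 + G$ ($F{\left(G \right)} = G - 5 = -5 + G$)
$S{\left(O,P \right)} = -1 + 2 P$ ($S{\left(O,P \right)} = 2 P + \left(-5 + 4\right) = 2 P - 1 = -1 + 2 P$)
$I \left(S{\left(4 \cdot 2 \cdot 0,-4 \right)} + 48\right) = 13 \left(\left(-1 + 2 \left(-4\right)\right) + 48\right) = 13 \left(\left(-1 - 8\right) + 48\right) = 13 \left(-9 + 48\right) = 13 \cdot 39 = 507$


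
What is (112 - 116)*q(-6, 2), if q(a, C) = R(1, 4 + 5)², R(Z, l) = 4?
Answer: -64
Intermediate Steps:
q(a, C) = 16 (q(a, C) = 4² = 16)
(112 - 116)*q(-6, 2) = (112 - 116)*16 = -4*16 = -64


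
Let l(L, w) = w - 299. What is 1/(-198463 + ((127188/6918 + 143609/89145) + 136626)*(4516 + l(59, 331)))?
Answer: 34261395/21285492143196767 ≈ 1.6096e-9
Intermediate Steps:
l(L, w) = -299 + w
1/(-198463 + ((127188/6918 + 143609/89145) + 136626)*(4516 + l(59, 331))) = 1/(-198463 + ((127188/6918 + 143609/89145) + 136626)*(4516 + (-299 + 331))) = 1/(-198463 + ((127188*(1/6918) + 143609*(1/89145)) + 136626)*(4516 + 32)) = 1/(-198463 + ((21198/1153 + 143609/89145) + 136626)*4548) = 1/(-198463 + (2055276887/102784185 + 136626)*4548) = 1/(-198463 + (14045047336697/102784185)*4548) = 1/(-198463 + 21292291762432652/34261395) = 1/(21285492143196767/34261395) = 34261395/21285492143196767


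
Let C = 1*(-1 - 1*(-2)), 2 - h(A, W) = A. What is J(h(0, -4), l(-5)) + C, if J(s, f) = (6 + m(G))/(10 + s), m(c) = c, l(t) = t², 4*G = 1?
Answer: 73/48 ≈ 1.5208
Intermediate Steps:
G = ¼ (G = (¼)*1 = ¼ ≈ 0.25000)
h(A, W) = 2 - A
C = 1 (C = 1*(-1 + 2) = 1*1 = 1)
J(s, f) = 25/(4*(10 + s)) (J(s, f) = (6 + ¼)/(10 + s) = 25/(4*(10 + s)))
J(h(0, -4), l(-5)) + C = 25/(4*(10 + (2 - 1*0))) + 1 = 25/(4*(10 + (2 + 0))) + 1 = 25/(4*(10 + 2)) + 1 = (25/4)/12 + 1 = (25/4)*(1/12) + 1 = 25/48 + 1 = 73/48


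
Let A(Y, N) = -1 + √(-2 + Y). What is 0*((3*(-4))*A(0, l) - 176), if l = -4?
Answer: 0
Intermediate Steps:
0*((3*(-4))*A(0, l) - 176) = 0*((3*(-4))*(-1 + √(-2 + 0)) - 176) = 0*(-12*(-1 + √(-2)) - 176) = 0*(-12*(-1 + I*√2) - 176) = 0*((12 - 12*I*√2) - 176) = 0*(-164 - 12*I*√2) = 0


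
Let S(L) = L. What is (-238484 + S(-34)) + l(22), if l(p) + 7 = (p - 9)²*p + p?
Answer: -234785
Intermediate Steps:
l(p) = -7 + p + p*(-9 + p)² (l(p) = -7 + ((p - 9)²*p + p) = -7 + ((-9 + p)²*p + p) = -7 + (p*(-9 + p)² + p) = -7 + (p + p*(-9 + p)²) = -7 + p + p*(-9 + p)²)
(-238484 + S(-34)) + l(22) = (-238484 - 34) + (-7 + 22 + 22*(-9 + 22)²) = -238518 + (-7 + 22 + 22*13²) = -238518 + (-7 + 22 + 22*169) = -238518 + (-7 + 22 + 3718) = -238518 + 3733 = -234785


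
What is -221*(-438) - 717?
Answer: 96081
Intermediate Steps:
-221*(-438) - 717 = 96798 - 717 = 96081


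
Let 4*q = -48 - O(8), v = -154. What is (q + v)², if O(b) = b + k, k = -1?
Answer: 450241/16 ≈ 28140.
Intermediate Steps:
O(b) = -1 + b (O(b) = b - 1 = -1 + b)
q = -55/4 (q = (-48 - (-1 + 8))/4 = (-48 - 1*7)/4 = (-48 - 7)/4 = (¼)*(-55) = -55/4 ≈ -13.750)
(q + v)² = (-55/4 - 154)² = (-671/4)² = 450241/16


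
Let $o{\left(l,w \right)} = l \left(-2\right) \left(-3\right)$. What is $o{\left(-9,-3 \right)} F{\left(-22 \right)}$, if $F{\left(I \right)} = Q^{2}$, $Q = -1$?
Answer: $-54$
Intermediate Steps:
$F{\left(I \right)} = 1$ ($F{\left(I \right)} = \left(-1\right)^{2} = 1$)
$o{\left(l,w \right)} = 6 l$ ($o{\left(l,w \right)} = - 2 l \left(-3\right) = 6 l$)
$o{\left(-9,-3 \right)} F{\left(-22 \right)} = 6 \left(-9\right) 1 = \left(-54\right) 1 = -54$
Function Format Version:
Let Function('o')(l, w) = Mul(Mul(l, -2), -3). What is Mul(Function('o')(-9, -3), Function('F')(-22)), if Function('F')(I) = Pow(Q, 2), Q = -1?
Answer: -54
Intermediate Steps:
Function('F')(I) = 1 (Function('F')(I) = Pow(-1, 2) = 1)
Function('o')(l, w) = Mul(6, l) (Function('o')(l, w) = Mul(Mul(-2, l), -3) = Mul(6, l))
Mul(Function('o')(-9, -3), Function('F')(-22)) = Mul(Mul(6, -9), 1) = Mul(-54, 1) = -54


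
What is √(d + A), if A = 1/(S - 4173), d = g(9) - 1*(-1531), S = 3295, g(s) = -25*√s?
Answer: √1122406226/878 ≈ 38.158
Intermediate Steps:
d = 1456 (d = -25*√9 - 1*(-1531) = -25*3 + 1531 = -75 + 1531 = 1456)
A = -1/878 (A = 1/(3295 - 4173) = 1/(-878) = -1/878 ≈ -0.0011390)
√(d + A) = √(1456 - 1/878) = √(1278367/878) = √1122406226/878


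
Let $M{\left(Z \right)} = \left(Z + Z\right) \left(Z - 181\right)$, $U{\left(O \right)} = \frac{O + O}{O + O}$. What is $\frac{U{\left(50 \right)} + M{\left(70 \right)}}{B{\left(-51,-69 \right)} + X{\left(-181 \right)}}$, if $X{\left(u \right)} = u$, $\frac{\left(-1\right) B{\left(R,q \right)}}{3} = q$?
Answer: $- \frac{15539}{26} \approx -597.65$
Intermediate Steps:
$B{\left(R,q \right)} = - 3 q$
$U{\left(O \right)} = 1$ ($U{\left(O \right)} = \frac{2 O}{2 O} = 2 O \frac{1}{2 O} = 1$)
$M{\left(Z \right)} = 2 Z \left(-181 + Z\right)$
$\frac{U{\left(50 \right)} + M{\left(70 \right)}}{B{\left(-51,-69 \right)} + X{\left(-181 \right)}} = \frac{1 + 2 \cdot 70 \left(-181 + 70\right)}{\left(-3\right) \left(-69\right) - 181} = \frac{1 + 2 \cdot 70 \left(-111\right)}{207 - 181} = \frac{1 - 15540}{26} = \left(-15539\right) \frac{1}{26} = - \frac{15539}{26}$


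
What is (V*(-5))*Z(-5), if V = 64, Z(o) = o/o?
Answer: -320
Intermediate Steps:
Z(o) = 1
(V*(-5))*Z(-5) = (64*(-5))*1 = -320*1 = -320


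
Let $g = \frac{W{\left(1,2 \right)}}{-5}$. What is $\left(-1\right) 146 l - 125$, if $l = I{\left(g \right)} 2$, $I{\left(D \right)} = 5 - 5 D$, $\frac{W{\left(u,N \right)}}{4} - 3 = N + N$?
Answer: $-9761$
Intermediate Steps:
$W{\left(u,N \right)} = 12 + 8 N$ ($W{\left(u,N \right)} = 12 + 4 \left(N + N\right) = 12 + 4 \cdot 2 N = 12 + 8 N$)
$g = - \frac{28}{5}$ ($g = \frac{12 + 8 \cdot 2}{-5} = \left(12 + 16\right) \left(- \frac{1}{5}\right) = 28 \left(- \frac{1}{5}\right) = - \frac{28}{5} \approx -5.6$)
$l = 66$ ($l = \left(5 - -28\right) 2 = \left(5 + 28\right) 2 = 33 \cdot 2 = 66$)
$\left(-1\right) 146 l - 125 = \left(-1\right) 146 \cdot 66 - 125 = \left(-146\right) 66 - 125 = -9636 - 125 = -9761$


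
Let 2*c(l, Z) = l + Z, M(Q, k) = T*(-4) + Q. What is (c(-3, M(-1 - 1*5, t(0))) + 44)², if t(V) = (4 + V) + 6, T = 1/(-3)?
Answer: 58081/36 ≈ 1613.4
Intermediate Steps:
T = -⅓ ≈ -0.33333
t(V) = 10 + V
M(Q, k) = 4/3 + Q (M(Q, k) = -⅓*(-4) + Q = 4/3 + Q)
c(l, Z) = Z/2 + l/2 (c(l, Z) = (l + Z)/2 = (Z + l)/2 = Z/2 + l/2)
(c(-3, M(-1 - 1*5, t(0))) + 44)² = (((4/3 + (-1 - 1*5))/2 + (½)*(-3)) + 44)² = (((4/3 + (-1 - 5))/2 - 3/2) + 44)² = (((4/3 - 6)/2 - 3/2) + 44)² = (((½)*(-14/3) - 3/2) + 44)² = ((-7/3 - 3/2) + 44)² = (-23/6 + 44)² = (241/6)² = 58081/36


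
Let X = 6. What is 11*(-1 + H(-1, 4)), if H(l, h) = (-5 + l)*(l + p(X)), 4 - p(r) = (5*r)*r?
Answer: 11671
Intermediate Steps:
p(r) = 4 - 5*r² (p(r) = 4 - 5*r*r = 4 - 5*r²)
H(l, h) = (-176 + l)*(-5 + l) (H(l, h) = (-5 + l)*(l + (4 - 5*6²)) = (-5 + l)*(l + (4 - 5*36)) = (-5 + l)*(l + (4 - 180)) = (-5 + l)*(l - 176) = (-5 + l)*(-176 + l) = (-176 + l)*(-5 + l))
11*(-1 + H(-1, 4)) = 11*(-1 + (880 + (-1)² - 181*(-1))) = 11*(-1 + (880 + 1 + 181)) = 11*(-1 + 1062) = 11*1061 = 11671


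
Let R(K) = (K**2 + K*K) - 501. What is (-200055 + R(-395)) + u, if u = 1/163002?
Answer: 18173744989/163002 ≈ 1.1149e+5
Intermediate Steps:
u = 1/163002 ≈ 6.1349e-6
R(K) = -501 + 2*K**2 (R(K) = (K**2 + K**2) - 501 = 2*K**2 - 501 = -501 + 2*K**2)
(-200055 + R(-395)) + u = (-200055 + (-501 + 2*(-395)**2)) + 1/163002 = (-200055 + (-501 + 2*156025)) + 1/163002 = (-200055 + (-501 + 312050)) + 1/163002 = (-200055 + 311549) + 1/163002 = 111494 + 1/163002 = 18173744989/163002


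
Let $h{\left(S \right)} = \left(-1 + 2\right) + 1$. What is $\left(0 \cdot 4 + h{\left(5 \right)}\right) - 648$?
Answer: $-646$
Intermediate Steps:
$h{\left(S \right)} = 2$ ($h{\left(S \right)} = 1 + 1 = 2$)
$\left(0 \cdot 4 + h{\left(5 \right)}\right) - 648 = \left(0 \cdot 4 + 2\right) - 648 = \left(0 + 2\right) - 648 = 2 - 648 = -646$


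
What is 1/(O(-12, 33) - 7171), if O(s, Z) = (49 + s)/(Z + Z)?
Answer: -66/473249 ≈ -0.00013946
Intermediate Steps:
O(s, Z) = (49 + s)/(2*Z) (O(s, Z) = (49 + s)/((2*Z)) = (49 + s)*(1/(2*Z)) = (49 + s)/(2*Z))
1/(O(-12, 33) - 7171) = 1/((1/2)*(49 - 12)/33 - 7171) = 1/((1/2)*(1/33)*37 - 7171) = 1/(37/66 - 7171) = 1/(-473249/66) = -66/473249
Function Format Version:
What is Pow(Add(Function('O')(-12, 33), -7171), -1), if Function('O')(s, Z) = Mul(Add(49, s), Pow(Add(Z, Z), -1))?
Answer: Rational(-66, 473249) ≈ -0.00013946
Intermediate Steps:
Function('O')(s, Z) = Mul(Rational(1, 2), Pow(Z, -1), Add(49, s)) (Function('O')(s, Z) = Mul(Add(49, s), Pow(Mul(2, Z), -1)) = Mul(Add(49, s), Mul(Rational(1, 2), Pow(Z, -1))) = Mul(Rational(1, 2), Pow(Z, -1), Add(49, s)))
Pow(Add(Function('O')(-12, 33), -7171), -1) = Pow(Add(Mul(Rational(1, 2), Pow(33, -1), Add(49, -12)), -7171), -1) = Pow(Add(Mul(Rational(1, 2), Rational(1, 33), 37), -7171), -1) = Pow(Add(Rational(37, 66), -7171), -1) = Pow(Rational(-473249, 66), -1) = Rational(-66, 473249)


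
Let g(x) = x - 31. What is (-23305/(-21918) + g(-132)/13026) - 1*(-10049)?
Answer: 6131043521/610051 ≈ 10050.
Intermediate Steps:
g(x) = -31 + x
(-23305/(-21918) + g(-132)/13026) - 1*(-10049) = (-23305/(-21918) + (-31 - 132)/13026) - 1*(-10049) = (-23305*(-1/21918) - 163*1/13026) + 10049 = (23305/21918 - 163/13026) + 10049 = 641022/610051 + 10049 = 6131043521/610051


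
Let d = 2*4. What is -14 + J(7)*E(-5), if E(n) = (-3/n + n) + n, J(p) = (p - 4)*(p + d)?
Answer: -437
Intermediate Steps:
d = 8
J(p) = (-4 + p)*(8 + p) (J(p) = (p - 4)*(p + 8) = (-4 + p)*(8 + p))
E(n) = -3/n + 2*n (E(n) = (n - 3/n) + n = -3/n + 2*n)
-14 + J(7)*E(-5) = -14 + (-32 + 7**2 + 4*7)*(-3/(-5) + 2*(-5)) = -14 + (-32 + 49 + 28)*(-3*(-1/5) - 10) = -14 + 45*(3/5 - 10) = -14 + 45*(-47/5) = -14 - 423 = -437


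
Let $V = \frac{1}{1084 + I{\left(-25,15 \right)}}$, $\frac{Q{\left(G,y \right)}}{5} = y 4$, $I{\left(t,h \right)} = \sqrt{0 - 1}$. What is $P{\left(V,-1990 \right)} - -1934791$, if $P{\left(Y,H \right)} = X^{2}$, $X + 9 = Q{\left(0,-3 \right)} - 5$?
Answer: $1940267$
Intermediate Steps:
$I{\left(t,h \right)} = i$ ($I{\left(t,h \right)} = \sqrt{-1} = i$)
$Q{\left(G,y \right)} = 20 y$ ($Q{\left(G,y \right)} = 5 y 4 = 5 \cdot 4 y = 20 y$)
$X = -74$ ($X = -9 + \left(20 \left(-3\right) - 5\right) = -9 - 65 = -74$)
$V = \frac{1084 - i}{1175057}$ ($V = \frac{1}{1084 + i} = \frac{1084 - i}{1175057} \approx 0.00092251 - 8.5102 \cdot 10^{-7} i$)
$P{\left(Y,H \right)} = 5476$ ($P{\left(Y,H \right)} = \left(-74\right)^{2} = 5476$)
$P{\left(V,-1990 \right)} - -1934791 = 5476 - -1934791 = 5476 + 1934791 = 1940267$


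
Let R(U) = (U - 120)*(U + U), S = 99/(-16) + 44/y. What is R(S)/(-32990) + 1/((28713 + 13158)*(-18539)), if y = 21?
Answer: -2966846472268843/96369421793524992 ≈ -0.030786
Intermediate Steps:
S = -1375/336 (S = 99/(-16) + 44/21 = 99*(-1/16) + 44*(1/21) = -99/16 + 44/21 = -1375/336 ≈ -4.0923)
R(U) = 2*U*(-120 + U) (R(U) = (-120 + U)*(2*U) = 2*U*(-120 + U))
R(S)/(-32990) + 1/((28713 + 13158)*(-18539)) = (2*(-1375/336)*(-120 - 1375/336))/(-32990) + 1/((28713 + 13158)*(-18539)) = (2*(-1375/336)*(-41695/336))*(-1/32990) - 1/18539/41871 = (57330625/56448)*(-1/32990) + (1/41871)*(-1/18539) = -11466125/372443904 - 1/776246469 = -2966846472268843/96369421793524992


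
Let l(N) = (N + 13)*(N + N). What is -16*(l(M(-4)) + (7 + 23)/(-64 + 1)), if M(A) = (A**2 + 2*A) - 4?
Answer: -45536/21 ≈ -2168.4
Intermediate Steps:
M(A) = -4 + A**2 + 2*A
l(N) = 2*N*(13 + N) (l(N) = (13 + N)*(2*N) = 2*N*(13 + N))
-16*(l(M(-4)) + (7 + 23)/(-64 + 1)) = -16*(2*(-4 + (-4)**2 + 2*(-4))*(13 + (-4 + (-4)**2 + 2*(-4))) + (7 + 23)/(-64 + 1)) = -16*(2*(-4 + 16 - 8)*(13 + (-4 + 16 - 8)) + 30/(-63)) = -16*(2*4*(13 + 4) + 30*(-1/63)) = -16*(2*4*17 - 10/21) = -16*(136 - 10/21) = -16*2846/21 = -45536/21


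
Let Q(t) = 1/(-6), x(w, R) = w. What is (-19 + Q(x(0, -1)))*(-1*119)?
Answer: 13685/6 ≈ 2280.8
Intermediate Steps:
Q(t) = -⅙
(-19 + Q(x(0, -1)))*(-1*119) = (-19 - ⅙)*(-1*119) = -115/6*(-119) = 13685/6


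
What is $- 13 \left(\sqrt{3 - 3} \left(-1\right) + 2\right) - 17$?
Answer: $-43$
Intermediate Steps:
$- 13 \left(\sqrt{3 - 3} \left(-1\right) + 2\right) - 17 = - 13 \left(\sqrt{0} \left(-1\right) + 2\right) - 17 = - 13 \left(0 \left(-1\right) + 2\right) - 17 = - 13 \left(0 + 2\right) - 17 = \left(-13\right) 2 - 17 = -26 - 17 = -43$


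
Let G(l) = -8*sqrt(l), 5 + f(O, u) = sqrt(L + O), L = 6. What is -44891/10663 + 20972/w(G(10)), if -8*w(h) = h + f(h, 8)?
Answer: -44891/10663 + 20972/(5/8 + sqrt(10) - sqrt(6 - 8*sqrt(10))/8) ≈ 5419.3 + 786.36*I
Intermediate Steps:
f(O, u) = -5 + sqrt(6 + O)
w(h) = 5/8 - h/8 - sqrt(6 + h)/8 (w(h) = -(h + (-5 + sqrt(6 + h)))/8 = -(-5 + h + sqrt(6 + h))/8 = 5/8 - h/8 - sqrt(6 + h)/8)
-44891/10663 + 20972/w(G(10)) = -44891/10663 + 20972/(5/8 - (-1)*sqrt(10) - sqrt(6 - 8*sqrt(10))/8) = -44891*1/10663 + 20972/(5/8 + sqrt(10) - sqrt(6 - 8*sqrt(10))/8) = -44891/10663 + 20972/(5/8 + sqrt(10) - sqrt(6 - 8*sqrt(10))/8)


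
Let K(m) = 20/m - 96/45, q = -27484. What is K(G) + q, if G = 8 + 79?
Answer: -3985456/145 ≈ -27486.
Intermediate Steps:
G = 87
K(m) = -32/15 + 20/m (K(m) = 20/m - 96*1/45 = 20/m - 32/15 = -32/15 + 20/m)
K(G) + q = (-32/15 + 20/87) - 27484 = -276/145 - 27484 = -3985456/145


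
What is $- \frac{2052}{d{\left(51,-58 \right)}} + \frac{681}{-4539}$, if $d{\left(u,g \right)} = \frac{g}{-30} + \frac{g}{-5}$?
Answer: $- \frac{46616221}{307139} \approx -151.78$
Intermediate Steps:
$d{\left(u,g \right)} = - \frac{7 g}{30}$ ($d{\left(u,g \right)} = g \left(- \frac{1}{30}\right) + g \left(- \frac{1}{5}\right) = - \frac{g}{30} - \frac{g}{5} = - \frac{7 g}{30}$)
$- \frac{2052}{d{\left(51,-58 \right)}} + \frac{681}{-4539} = - \frac{2052}{\left(- \frac{7}{30}\right) \left(-58\right)} + \frac{681}{-4539} = - \frac{2052}{\frac{203}{15}} + 681 \left(- \frac{1}{4539}\right) = \left(-2052\right) \frac{15}{203} - \frac{227}{1513} = - \frac{30780}{203} - \frac{227}{1513} = - \frac{46616221}{307139}$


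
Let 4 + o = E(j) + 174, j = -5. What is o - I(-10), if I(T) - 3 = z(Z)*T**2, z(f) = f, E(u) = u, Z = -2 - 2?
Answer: 562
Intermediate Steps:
Z = -4
o = 165 (o = -4 + (-5 + 174) = -4 + 169 = 165)
I(T) = 3 - 4*T**2
o - I(-10) = 165 - (3 - 4*(-10)**2) = 165 - (3 - 4*100) = 165 - (3 - 400) = 165 - 1*(-397) = 165 + 397 = 562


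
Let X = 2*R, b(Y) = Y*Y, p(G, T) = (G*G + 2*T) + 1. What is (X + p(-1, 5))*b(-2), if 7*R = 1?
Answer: 344/7 ≈ 49.143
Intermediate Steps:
R = ⅐ (R = (⅐)*1 = ⅐ ≈ 0.14286)
p(G, T) = 1 + G² + 2*T (p(G, T) = (G² + 2*T) + 1 = 1 + G² + 2*T)
b(Y) = Y²
X = 2/7 (X = 2*(⅐) = 2/7 ≈ 0.28571)
(X + p(-1, 5))*b(-2) = (2/7 + (1 + (-1)² + 2*5))*(-2)² = (2/7 + (1 + 1 + 10))*4 = (2/7 + 12)*4 = (86/7)*4 = 344/7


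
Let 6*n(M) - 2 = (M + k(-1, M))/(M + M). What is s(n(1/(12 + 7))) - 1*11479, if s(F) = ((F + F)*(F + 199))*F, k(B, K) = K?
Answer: -45517/4 ≈ -11379.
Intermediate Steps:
n(M) = 1/2 (n(M) = 1/3 + ((M + M)/(M + M))/6 = 1/3 + ((2*M)/((2*M)))/6 = 1/3 + ((2*M)*(1/(2*M)))/6 = 1/3 + (1/6)*1 = 1/3 + 1/6 = 1/2)
s(F) = 2*F**2*(199 + F) (s(F) = ((2*F)*(199 + F))*F = (2*F*(199 + F))*F = 2*F**2*(199 + F))
s(n(1/(12 + 7))) - 1*11479 = 2*(1/2)**2*(199 + 1/2) - 1*11479 = 2*(1/4)*(399/2) - 11479 = 399/4 - 11479 = -45517/4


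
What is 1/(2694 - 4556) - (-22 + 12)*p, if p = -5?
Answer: -93101/1862 ≈ -50.001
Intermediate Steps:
1/(2694 - 4556) - (-22 + 12)*p = 1/(2694 - 4556) - (-22 + 12)*(-5) = 1/(-1862) - (-10)*(-5) = -1/1862 - 1*50 = -1/1862 - 50 = -93101/1862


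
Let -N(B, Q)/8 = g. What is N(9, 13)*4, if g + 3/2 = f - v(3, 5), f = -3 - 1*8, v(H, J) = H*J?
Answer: 880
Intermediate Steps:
f = -11 (f = -3 - 8 = -11)
g = -55/2 (g = -3/2 + (-11 - 3*5) = -3/2 + (-11 - 1*15) = -3/2 + (-11 - 15) = -3/2 - 26 = -55/2 ≈ -27.500)
N(B, Q) = 220 (N(B, Q) = -8*(-55/2) = 220)
N(9, 13)*4 = 220*4 = 880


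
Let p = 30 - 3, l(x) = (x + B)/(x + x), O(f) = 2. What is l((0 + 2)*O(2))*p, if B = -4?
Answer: 0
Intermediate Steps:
l(x) = (-4 + x)/(2*x) (l(x) = (x - 4)/(x + x) = (-4 + x)/((2*x)) = (-4 + x)*(1/(2*x)) = (-4 + x)/(2*x))
p = 27
l((0 + 2)*O(2))*p = ((-4 + (0 + 2)*2)/(2*(((0 + 2)*2))))*27 = ((-4 + 2*2)/(2*((2*2))))*27 = ((½)*(-4 + 4)/4)*27 = ((½)*(¼)*0)*27 = 0*27 = 0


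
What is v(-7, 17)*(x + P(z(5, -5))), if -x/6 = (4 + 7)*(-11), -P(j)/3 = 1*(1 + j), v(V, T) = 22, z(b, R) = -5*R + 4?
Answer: 13992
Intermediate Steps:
z(b, R) = 4 - 5*R
P(j) = -3 - 3*j (P(j) = -3*(1 + j) = -3 - 3*j)
x = 726 (x = -6*(4 + 7)*(-11) = -66*(-11) = -6*(-121) = 726)
v(-7, 17)*(x + P(z(5, -5))) = 22*(726 + (-3 - 3*(4 - 5*(-5)))) = 22*(726 + (-3 - 3*(4 + 25))) = 22*(726 + (-3 - 3*29)) = 22*(726 + (-3 - 87)) = 22*(726 - 90) = 22*636 = 13992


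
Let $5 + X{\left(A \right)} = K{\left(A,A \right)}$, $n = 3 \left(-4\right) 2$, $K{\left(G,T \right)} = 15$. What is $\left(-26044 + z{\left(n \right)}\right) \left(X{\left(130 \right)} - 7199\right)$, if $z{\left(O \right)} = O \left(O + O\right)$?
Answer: $178948588$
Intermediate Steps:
$n = -24$ ($n = \left(-12\right) 2 = -24$)
$X{\left(A \right)} = 10$ ($X{\left(A \right)} = -5 + 15 = 10$)
$z{\left(O \right)} = 2 O^{2}$ ($z{\left(O \right)} = O 2 O = 2 O^{2}$)
$\left(-26044 + z{\left(n \right)}\right) \left(X{\left(130 \right)} - 7199\right) = \left(-26044 + 2 \left(-24\right)^{2}\right) \left(10 - 7199\right) = \left(-26044 + 2 \cdot 576\right) \left(-7189\right) = \left(-26044 + 1152\right) \left(-7189\right) = \left(-24892\right) \left(-7189\right) = 178948588$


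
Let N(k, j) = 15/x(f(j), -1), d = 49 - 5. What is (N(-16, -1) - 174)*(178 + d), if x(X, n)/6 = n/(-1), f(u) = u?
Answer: -38073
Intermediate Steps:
d = 44
x(X, n) = -6*n (x(X, n) = 6*(n/(-1)) = 6*(n*(-1)) = 6*(-n) = -6*n)
N(k, j) = 5/2 (N(k, j) = 15/((-6*(-1))) = 15/6 = 15*(1/6) = 5/2)
(N(-16, -1) - 174)*(178 + d) = (5/2 - 174)*(178 + 44) = -343/2*222 = -38073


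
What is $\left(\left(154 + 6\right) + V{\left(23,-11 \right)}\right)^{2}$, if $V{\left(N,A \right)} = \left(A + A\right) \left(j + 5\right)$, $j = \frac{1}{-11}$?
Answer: $2704$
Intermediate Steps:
$j = - \frac{1}{11} \approx -0.090909$
$V{\left(N,A \right)} = \frac{108 A}{11}$ ($V{\left(N,A \right)} = \left(A + A\right) \left(- \frac{1}{11} + 5\right) = 2 A \frac{54}{11} = \frac{108 A}{11}$)
$\left(\left(154 + 6\right) + V{\left(23,-11 \right)}\right)^{2} = \left(\left(154 + 6\right) + \frac{108}{11} \left(-11\right)\right)^{2} = \left(160 - 108\right)^{2} = 52^{2} = 2704$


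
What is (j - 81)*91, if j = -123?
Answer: -18564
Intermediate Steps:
(j - 81)*91 = (-123 - 81)*91 = -204*91 = -18564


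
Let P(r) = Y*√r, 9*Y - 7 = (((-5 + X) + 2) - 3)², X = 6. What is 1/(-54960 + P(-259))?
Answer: -4451760/244668742291 - 63*I*√259/244668742291 ≈ -1.8195e-5 - 4.1439e-9*I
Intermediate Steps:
Y = 7/9 (Y = 7/9 + (((-5 + 6) + 2) - 3)²/9 = 7/9 + ((1 + 2) - 3)²/9 = 7/9 + (3 - 3)²/9 = 7/9 + (⅑)*0² = 7/9 + (⅑)*0 = 7/9 + 0 = 7/9 ≈ 0.77778)
P(r) = 7*√r/9
1/(-54960 + P(-259)) = 1/(-54960 + 7*√(-259)/9) = 1/(-54960 + 7*(I*√259)/9) = 1/(-54960 + 7*I*√259/9)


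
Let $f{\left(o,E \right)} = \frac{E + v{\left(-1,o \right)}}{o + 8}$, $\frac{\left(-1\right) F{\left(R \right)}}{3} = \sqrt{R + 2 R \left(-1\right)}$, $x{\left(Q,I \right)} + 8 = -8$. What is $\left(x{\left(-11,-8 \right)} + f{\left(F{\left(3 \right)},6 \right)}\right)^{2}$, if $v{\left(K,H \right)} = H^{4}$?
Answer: $\frac{- 58272 \sqrt{3} + 361537 i}{37 i + 48 \sqrt{3}} \approx 602.07 + 4080.7 i$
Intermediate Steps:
$x{\left(Q,I \right)} = -16$ ($x{\left(Q,I \right)} = -8 - 8 = -16$)
$F{\left(R \right)} = - 3 \sqrt{- R}$ ($F{\left(R \right)} = - 3 \sqrt{R + 2 R \left(-1\right)} = - 3 \sqrt{R - 2 R} = - 3 \sqrt{- R}$)
$f{\left(o,E \right)} = \frac{E + o^{4}}{8 + o}$ ($f{\left(o,E \right)} = \frac{E + o^{4}}{o + 8} = \frac{E + o^{4}}{8 + o}$)
$\left(x{\left(-11,-8 \right)} + f{\left(F{\left(3 \right)},6 \right)}\right)^{2} = \left(-16 + \frac{6 + \left(- 3 \sqrt{\left(-1\right) 3}\right)^{4}}{8 - 3 \sqrt{\left(-1\right) 3}}\right)^{2} = \left(-16 + \frac{6 + \left(- 3 \sqrt{-3}\right)^{4}}{8 - 3 \sqrt{-3}}\right)^{2} = \left(-16 + \frac{6 + \left(- 3 i \sqrt{3}\right)^{4}}{8 - 3 i \sqrt{3}}\right)^{2} = \left(-16 + \frac{6 + 729}{8 - 3 i \sqrt{3}}\right)^{2} = \left(-16 + \frac{1}{8 - 3 i \sqrt{3}} \cdot 735\right)^{2} = \left(-16 + \frac{735}{8 - 3 i \sqrt{3}}\right)^{2}$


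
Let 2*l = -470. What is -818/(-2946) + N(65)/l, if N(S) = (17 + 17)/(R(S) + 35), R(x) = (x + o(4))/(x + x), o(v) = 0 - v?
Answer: 29111707/106408047 ≈ 0.27359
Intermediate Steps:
l = -235 (l = (1/2)*(-470) = -235)
o(v) = -v
R(x) = (-4 + x)/(2*x) (R(x) = (x - 1*4)/(x + x) = (x - 4)/((2*x)) = (-4 + x)*(1/(2*x)) = (-4 + x)/(2*x))
N(S) = 34/(35 + (-4 + S)/(2*S)) (N(S) = (17 + 17)/((-4 + S)/(2*S) + 35) = 34/(35 + (-4 + S)/(2*S)))
-818/(-2946) + N(65)/l = -818/(-2946) + (68*65/(-4 + 71*65))/(-235) = -818*(-1/2946) + (68*65/(-4 + 4615))*(-1/235) = 409/1473 + (68*65/4611)*(-1/235) = 409/1473 + (68*65*(1/4611))*(-1/235) = 409/1473 + (4420/4611)*(-1/235) = 409/1473 - 884/216717 = 29111707/106408047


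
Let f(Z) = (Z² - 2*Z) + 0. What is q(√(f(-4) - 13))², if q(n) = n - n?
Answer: 0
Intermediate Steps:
f(Z) = Z² - 2*Z
q(n) = 0
q(√(f(-4) - 13))² = 0² = 0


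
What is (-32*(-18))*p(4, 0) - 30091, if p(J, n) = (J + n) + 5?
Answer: -24907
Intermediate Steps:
p(J, n) = 5 + J + n
(-32*(-18))*p(4, 0) - 30091 = (-32*(-18))*(5 + 4 + 0) - 30091 = 576*9 - 30091 = 5184 - 30091 = -24907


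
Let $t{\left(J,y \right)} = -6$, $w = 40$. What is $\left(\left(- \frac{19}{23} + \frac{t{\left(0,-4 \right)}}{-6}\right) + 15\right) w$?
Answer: $\frac{13960}{23} \approx 606.96$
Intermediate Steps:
$\left(\left(- \frac{19}{23} + \frac{t{\left(0,-4 \right)}}{-6}\right) + 15\right) w = \left(\left(- \frac{19}{23} - \frac{6}{-6}\right) + 15\right) 40 = \left(\left(\left(-19\right) \frac{1}{23} - -1\right) + 15\right) 40 = \left(\left(- \frac{19}{23} + 1\right) + 15\right) 40 = \left(\frac{4}{23} + 15\right) 40 = \frac{349}{23} \cdot 40 = \frac{13960}{23}$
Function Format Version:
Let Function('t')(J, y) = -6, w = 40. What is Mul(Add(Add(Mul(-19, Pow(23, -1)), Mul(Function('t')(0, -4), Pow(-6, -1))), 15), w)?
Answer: Rational(13960, 23) ≈ 606.96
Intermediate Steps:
Mul(Add(Add(Mul(-19, Pow(23, -1)), Mul(Function('t')(0, -4), Pow(-6, -1))), 15), w) = Mul(Add(Add(Mul(-19, Pow(23, -1)), Mul(-6, Pow(-6, -1))), 15), 40) = Mul(Add(Add(Mul(-19, Rational(1, 23)), Mul(-6, Rational(-1, 6))), 15), 40) = Mul(Add(Add(Rational(-19, 23), 1), 15), 40) = Mul(Add(Rational(4, 23), 15), 40) = Mul(Rational(349, 23), 40) = Rational(13960, 23)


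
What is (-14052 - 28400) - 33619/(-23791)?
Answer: -1009941913/23791 ≈ -42451.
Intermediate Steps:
(-14052 - 28400) - 33619/(-23791) = -42452 - 33619*(-1/23791) = -42452 + 33619/23791 = -1009941913/23791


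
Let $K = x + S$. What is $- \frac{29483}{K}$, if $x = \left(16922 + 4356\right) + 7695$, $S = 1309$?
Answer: $- \frac{29483}{30282} \approx -0.97361$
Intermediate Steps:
$x = 28973$ ($x = 21278 + 7695 = 28973$)
$K = 30282$ ($K = 28973 + 1309 = 30282$)
$- \frac{29483}{K} = - \frac{29483}{30282}$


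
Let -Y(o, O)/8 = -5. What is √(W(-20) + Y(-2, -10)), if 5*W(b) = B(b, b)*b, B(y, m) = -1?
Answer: 2*√11 ≈ 6.6332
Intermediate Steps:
Y(o, O) = 40 (Y(o, O) = -8*(-5) = 40)
W(b) = -b/5 (W(b) = (-b)/5 = -b/5)
√(W(-20) + Y(-2, -10)) = √(-⅕*(-20) + 40) = √(4 + 40) = √44 = 2*√11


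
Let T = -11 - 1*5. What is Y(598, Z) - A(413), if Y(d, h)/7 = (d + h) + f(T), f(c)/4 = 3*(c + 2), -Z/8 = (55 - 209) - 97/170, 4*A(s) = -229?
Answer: 3985889/340 ≈ 11723.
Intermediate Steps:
T = -16 (T = -11 - 5 = -16)
A(s) = -229/4 (A(s) = (1/4)*(-229) = -229/4)
Z = 105108/85 (Z = -8*((55 - 209) - 97/170) = -8*(-154 - 97*1/170) = -8*(-154 - 97/170) = -8*(-26277/170) = 105108/85 ≈ 1236.6)
f(c) = 24 + 12*c (f(c) = 4*(3*(c + 2)) = 4*(3*(2 + c)) = 4*(6 + 3*c) = 24 + 12*c)
Y(d, h) = -1176 + 7*d + 7*h (Y(d, h) = 7*((d + h) + (24 + 12*(-16))) = 7*((d + h) + (24 - 192)) = 7*((d + h) - 168) = 7*(-168 + d + h) = -1176 + 7*d + 7*h)
Y(598, Z) - A(413) = (-1176 + 7*598 + 7*(105108/85)) - 1*(-229/4) = (-1176 + 4186 + 735756/85) + 229/4 = 991606/85 + 229/4 = 3985889/340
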